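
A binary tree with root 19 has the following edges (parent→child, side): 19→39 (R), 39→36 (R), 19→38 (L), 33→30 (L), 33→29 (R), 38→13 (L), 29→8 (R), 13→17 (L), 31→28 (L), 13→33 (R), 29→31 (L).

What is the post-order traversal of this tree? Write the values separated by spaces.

Post-order visits the left subtree, then the right subtree, then the node.
At 19: go left to 38.
  At 38: go left to 13.
    At 13: go left to 17.
      17 is a leaf — visit 17.
    At 13: go right to 33.
      At 33: go left to 30.
        30 is a leaf — visit 30.
      At 33: go right to 29.
        At 29: go left to 31.
          At 31: go left to 28.
            28 is a leaf — visit 28.
          At 31: no right child.
          Visit 31.
        At 29: go right to 8.
          8 is a leaf — visit 8.
        Visit 29.
      Visit 33.
    Visit 13.
  At 38: no right child.
  Visit 38.
At 19: go right to 39.
  At 39: no left child.
  At 39: go right to 36.
    36 is a leaf — visit 36.
  Visit 39.
Visit 19.

17 30 28 31 8 29 33 13 38 36 39 19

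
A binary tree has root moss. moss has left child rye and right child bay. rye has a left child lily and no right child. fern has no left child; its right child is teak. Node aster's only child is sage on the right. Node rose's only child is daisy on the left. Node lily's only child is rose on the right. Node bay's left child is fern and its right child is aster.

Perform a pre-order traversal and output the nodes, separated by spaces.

Pre-order visits the node, then its left subtree, then its right subtree.
Visit moss.
At moss: go left to rye.
  Visit rye.
  At rye: go left to lily.
    Visit lily.
    At lily: no left child.
    At lily: go right to rose.
      Visit rose.
      At rose: go left to daisy.
        daisy is a leaf — visit daisy.
      At rose: no right child.
  At rye: no right child.
At moss: go right to bay.
  Visit bay.
  At bay: go left to fern.
    Visit fern.
    At fern: no left child.
    At fern: go right to teak.
      teak is a leaf — visit teak.
  At bay: go right to aster.
    Visit aster.
    At aster: no left child.
    At aster: go right to sage.
      sage is a leaf — visit sage.

moss rye lily rose daisy bay fern teak aster sage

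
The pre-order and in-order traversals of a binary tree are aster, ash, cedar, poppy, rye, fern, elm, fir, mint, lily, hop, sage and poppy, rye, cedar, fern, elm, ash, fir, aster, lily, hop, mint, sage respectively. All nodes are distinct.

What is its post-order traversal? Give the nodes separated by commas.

The first element of pre-order is the root; it splits in-order into left and right subtrees.
Root aster: left subtree has 7 nodes {poppy, rye, cedar, fern, elm, ash, fir}, right has 4 {lily, hop, mint, sage}.
  Root ash: left subtree has 5 nodes {poppy, rye, cedar, fern, elm}, right has 1 {fir}.
    Root cedar: left subtree has 2 nodes {poppy, rye}, right has 2 {fern, elm}.
      Root poppy: left subtree has 0 nodes { }, right has 1 {rye}.
      Root fern: left subtree has 0 nodes { }, right has 1 {elm}.
  Root mint: left subtree has 2 nodes {lily, hop}, right has 1 {sage}.
    Root lily: left subtree has 0 nodes { }, right has 1 {hop}.

rye, poppy, elm, fern, cedar, fir, ash, hop, lily, sage, mint, aster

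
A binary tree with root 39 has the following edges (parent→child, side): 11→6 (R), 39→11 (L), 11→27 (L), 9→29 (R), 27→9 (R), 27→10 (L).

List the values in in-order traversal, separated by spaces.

10 27 9 29 11 6 39

In-order visits the left subtree, then the node, then the right subtree.
At 39: go left to 11.
  At 11: go left to 27.
    At 27: go left to 10.
      10 is a leaf — visit 10.
    Visit 27.
    At 27: go right to 9.
      At 9: no left child.
      Visit 9.
      At 9: go right to 29.
        29 is a leaf — visit 29.
  Visit 11.
  At 11: go right to 6.
    6 is a leaf — visit 6.
Visit 39.
At 39: no right child.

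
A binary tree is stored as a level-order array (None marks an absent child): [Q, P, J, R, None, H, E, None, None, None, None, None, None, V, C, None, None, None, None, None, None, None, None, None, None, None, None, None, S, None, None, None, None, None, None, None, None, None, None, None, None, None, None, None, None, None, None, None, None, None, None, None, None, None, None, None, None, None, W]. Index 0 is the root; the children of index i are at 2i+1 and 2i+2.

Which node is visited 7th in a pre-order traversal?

Pre-order visits the node, then its left subtree, then its right subtree.
Visit Q.
At Q: go left to P.
  Visit P.
  At P: go left to R.
    R is a leaf — visit R.
  At P: no right child.
At Q: go right to J.
  Visit J.
  At J: go left to H.
    H is a leaf — visit H.
  At J: go right to E.
    Visit E.
    At E: go left to V.
      Visit V.
      At V: no left child.
      At V: go right to S.
        Visit S.
        At S: no left child.
        At S: go right to W.
          W is a leaf — visit W.
    At E: go right to C.
      C is a leaf — visit C.
Full pre-order sequence: Q, P, R, J, H, E, V, S, W, C.

V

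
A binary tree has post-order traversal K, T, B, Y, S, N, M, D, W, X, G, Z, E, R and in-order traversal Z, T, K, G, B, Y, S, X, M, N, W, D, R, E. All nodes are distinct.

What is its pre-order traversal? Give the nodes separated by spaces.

R Z G T K X S Y B W M N D E

The last element of post-order is the root; it splits in-order into left and right subtrees.
Root R: left subtree has 12 nodes {Z, T, K, G, B, Y, S, X, M, N, W, D}, right has 1 {E}.
  Root Z: left subtree has 0 nodes { }, right has 11 {T, K, G, B, Y, S, X, M, N, W, D}.
    Root G: left subtree has 2 nodes {T, K}, right has 8 {B, Y, S, X, M, N, W, D}.
      Root T: left subtree has 0 nodes { }, right has 1 {K}.
      Root X: left subtree has 3 nodes {B, Y, S}, right has 4 {M, N, W, D}.
        Root S: left subtree has 2 nodes {B, Y}, right has 0 { }.
          Root Y: left subtree has 1 node {B}, right has 0 { }.
        Root W: left subtree has 2 nodes {M, N}, right has 1 {D}.
          Root M: left subtree has 0 nodes { }, right has 1 {N}.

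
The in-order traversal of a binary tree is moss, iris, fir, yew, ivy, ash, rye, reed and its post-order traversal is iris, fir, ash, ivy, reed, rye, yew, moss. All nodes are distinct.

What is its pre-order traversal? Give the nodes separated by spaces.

moss yew fir iris rye ivy ash reed

The last element of post-order is the root; it splits in-order into left and right subtrees.
Root moss: left subtree has 0 nodes { }, right has 7 {iris, fir, yew, ivy, ash, rye, reed}.
  Root yew: left subtree has 2 nodes {iris, fir}, right has 4 {ivy, ash, rye, reed}.
    Root fir: left subtree has 1 node {iris}, right has 0 { }.
    Root rye: left subtree has 2 nodes {ivy, ash}, right has 1 {reed}.
      Root ivy: left subtree has 0 nodes { }, right has 1 {ash}.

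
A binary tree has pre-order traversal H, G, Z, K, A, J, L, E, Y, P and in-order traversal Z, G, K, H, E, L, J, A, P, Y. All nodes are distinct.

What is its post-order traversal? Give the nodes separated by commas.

Z, K, G, E, L, J, P, Y, A, H

The first element of pre-order is the root; it splits in-order into left and right subtrees.
Root H: left subtree has 3 nodes {Z, G, K}, right has 6 {E, L, J, A, P, Y}.
  Root G: left subtree has 1 node {Z}, right has 1 {K}.
  Root A: left subtree has 3 nodes {E, L, J}, right has 2 {P, Y}.
    Root J: left subtree has 2 nodes {E, L}, right has 0 { }.
      Root L: left subtree has 1 node {E}, right has 0 { }.
    Root Y: left subtree has 1 node {P}, right has 0 { }.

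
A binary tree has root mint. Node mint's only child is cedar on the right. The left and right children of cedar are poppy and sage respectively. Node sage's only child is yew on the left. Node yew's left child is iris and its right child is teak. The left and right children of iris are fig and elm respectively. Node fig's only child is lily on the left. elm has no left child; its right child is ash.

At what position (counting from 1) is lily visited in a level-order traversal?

Level-order visits nodes level by level from the root, left to right within each level.
Level 0: mint
Level 1: cedar
Level 2: poppy, sage
Level 3: yew
Level 4: iris, teak
Level 5: fig, elm
Level 6: lily, ash
Full level-order sequence: mint, cedar, poppy, sage, yew, iris, teak, fig, elm, lily, ash.

10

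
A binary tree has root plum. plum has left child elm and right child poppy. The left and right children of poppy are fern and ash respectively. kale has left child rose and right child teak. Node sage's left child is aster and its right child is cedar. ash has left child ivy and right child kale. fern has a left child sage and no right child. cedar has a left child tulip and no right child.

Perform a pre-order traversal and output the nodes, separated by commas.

plum, elm, poppy, fern, sage, aster, cedar, tulip, ash, ivy, kale, rose, teak

Pre-order visits the node, then its left subtree, then its right subtree.
Visit plum.
At plum: go left to elm.
  elm is a leaf — visit elm.
At plum: go right to poppy.
  Visit poppy.
  At poppy: go left to fern.
    Visit fern.
    At fern: go left to sage.
      Visit sage.
      At sage: go left to aster.
        aster is a leaf — visit aster.
      At sage: go right to cedar.
        Visit cedar.
        At cedar: go left to tulip.
          tulip is a leaf — visit tulip.
        At cedar: no right child.
    At fern: no right child.
  At poppy: go right to ash.
    Visit ash.
    At ash: go left to ivy.
      ivy is a leaf — visit ivy.
    At ash: go right to kale.
      Visit kale.
      At kale: go left to rose.
        rose is a leaf — visit rose.
      At kale: go right to teak.
        teak is a leaf — visit teak.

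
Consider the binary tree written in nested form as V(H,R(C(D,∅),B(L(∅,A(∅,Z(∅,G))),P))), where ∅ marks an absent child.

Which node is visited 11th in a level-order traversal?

G

Level-order visits nodes level by level from the root, left to right within each level.
Level 0: V
Level 1: H, R
Level 2: C, B
Level 3: D, L, P
Level 4: A
Level 5: Z
Level 6: G
Full level-order sequence: V, H, R, C, B, D, L, P, A, Z, G.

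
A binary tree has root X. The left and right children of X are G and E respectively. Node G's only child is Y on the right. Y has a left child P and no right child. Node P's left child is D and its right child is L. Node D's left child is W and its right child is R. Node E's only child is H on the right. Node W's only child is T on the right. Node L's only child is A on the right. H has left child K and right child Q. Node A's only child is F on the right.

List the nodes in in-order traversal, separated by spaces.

G W T D R P L A F Y X E K H Q

In-order visits the left subtree, then the node, then the right subtree.
At X: go left to G.
  At G: no left child.
  Visit G.
  At G: go right to Y.
    At Y: go left to P.
      At P: go left to D.
        At D: go left to W.
          At W: no left child.
          Visit W.
          At W: go right to T.
            T is a leaf — visit T.
        Visit D.
        At D: go right to R.
          R is a leaf — visit R.
      Visit P.
      At P: go right to L.
        At L: no left child.
        Visit L.
        At L: go right to A.
          At A: no left child.
          Visit A.
          At A: go right to F.
            F is a leaf — visit F.
    Visit Y.
    At Y: no right child.
Visit X.
At X: go right to E.
  At E: no left child.
  Visit E.
  At E: go right to H.
    At H: go left to K.
      K is a leaf — visit K.
    Visit H.
    At H: go right to Q.
      Q is a leaf — visit Q.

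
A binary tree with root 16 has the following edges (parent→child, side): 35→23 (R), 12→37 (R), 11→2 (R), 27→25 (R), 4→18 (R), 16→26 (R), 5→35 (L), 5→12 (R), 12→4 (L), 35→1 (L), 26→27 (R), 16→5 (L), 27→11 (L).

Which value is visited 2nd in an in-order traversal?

In-order visits the left subtree, then the node, then the right subtree.
At 16: go left to 5.
  At 5: go left to 35.
    At 35: go left to 1.
      1 is a leaf — visit 1.
    Visit 35.
    At 35: go right to 23.
      23 is a leaf — visit 23.
  Visit 5.
  At 5: go right to 12.
    At 12: go left to 4.
      At 4: no left child.
      Visit 4.
      At 4: go right to 18.
        18 is a leaf — visit 18.
    Visit 12.
    At 12: go right to 37.
      37 is a leaf — visit 37.
Visit 16.
At 16: go right to 26.
  At 26: no left child.
  Visit 26.
  At 26: go right to 27.
    At 27: go left to 11.
      At 11: no left child.
      Visit 11.
      At 11: go right to 2.
        2 is a leaf — visit 2.
    Visit 27.
    At 27: go right to 25.
      25 is a leaf — visit 25.
Full in-order sequence: 1, 35, 23, 5, 4, 18, 12, 37, 16, 26, 11, 2, 27, 25.

35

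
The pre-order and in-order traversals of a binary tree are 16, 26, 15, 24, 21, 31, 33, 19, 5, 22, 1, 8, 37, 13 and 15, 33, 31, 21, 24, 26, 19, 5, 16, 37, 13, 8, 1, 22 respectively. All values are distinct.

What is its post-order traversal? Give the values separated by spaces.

The first element of pre-order is the root; it splits in-order into left and right subtrees.
Root 16: left subtree has 8 nodes {15, 33, 31, 21, 24, 26, 19, 5}, right has 5 {37, 13, 8, 1, 22}.
  Root 26: left subtree has 5 nodes {15, 33, 31, 21, 24}, right has 2 {19, 5}.
    Root 15: left subtree has 0 nodes { }, right has 4 {33, 31, 21, 24}.
      Root 24: left subtree has 3 nodes {33, 31, 21}, right has 0 { }.
        Root 21: left subtree has 2 nodes {33, 31}, right has 0 { }.
          Root 31: left subtree has 1 node {33}, right has 0 { }.
    Root 19: left subtree has 0 nodes { }, right has 1 {5}.
  Root 22: left subtree has 4 nodes {37, 13, 8, 1}, right has 0 { }.
    Root 1: left subtree has 3 nodes {37, 13, 8}, right has 0 { }.
      Root 8: left subtree has 2 nodes {37, 13}, right has 0 { }.
        Root 37: left subtree has 0 nodes { }, right has 1 {13}.

33 31 21 24 15 5 19 26 13 37 8 1 22 16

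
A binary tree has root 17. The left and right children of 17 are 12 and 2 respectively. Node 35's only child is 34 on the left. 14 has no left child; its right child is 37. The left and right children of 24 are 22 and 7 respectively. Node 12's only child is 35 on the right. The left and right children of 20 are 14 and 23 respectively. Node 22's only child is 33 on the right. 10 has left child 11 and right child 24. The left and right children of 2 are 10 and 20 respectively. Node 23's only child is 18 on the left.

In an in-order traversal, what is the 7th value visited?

22

In-order visits the left subtree, then the node, then the right subtree.
At 17: go left to 12.
  At 12: no left child.
  Visit 12.
  At 12: go right to 35.
    At 35: go left to 34.
      34 is a leaf — visit 34.
    Visit 35.
    At 35: no right child.
Visit 17.
At 17: go right to 2.
  At 2: go left to 10.
    At 10: go left to 11.
      11 is a leaf — visit 11.
    Visit 10.
    At 10: go right to 24.
      At 24: go left to 22.
        At 22: no left child.
        Visit 22.
        At 22: go right to 33.
          33 is a leaf — visit 33.
      Visit 24.
      At 24: go right to 7.
        7 is a leaf — visit 7.
  Visit 2.
  At 2: go right to 20.
    At 20: go left to 14.
      At 14: no left child.
      Visit 14.
      At 14: go right to 37.
        37 is a leaf — visit 37.
    Visit 20.
    At 20: go right to 23.
      At 23: go left to 18.
        18 is a leaf — visit 18.
      Visit 23.
      At 23: no right child.
Full in-order sequence: 12, 34, 35, 17, 11, 10, 22, 33, 24, 7, 2, 14, 37, 20, 18, 23.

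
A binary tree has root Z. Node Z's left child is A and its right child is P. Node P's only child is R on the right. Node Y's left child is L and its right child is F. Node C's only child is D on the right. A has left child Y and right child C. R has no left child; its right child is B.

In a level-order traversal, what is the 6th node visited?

R

Level-order visits nodes level by level from the root, left to right within each level.
Level 0: Z
Level 1: A, P
Level 2: Y, C, R
Level 3: L, F, D, B
Full level-order sequence: Z, A, P, Y, C, R, L, F, D, B.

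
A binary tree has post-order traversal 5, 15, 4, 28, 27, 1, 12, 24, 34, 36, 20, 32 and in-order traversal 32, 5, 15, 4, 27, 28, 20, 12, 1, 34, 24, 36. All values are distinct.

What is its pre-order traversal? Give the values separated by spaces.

The last element of post-order is the root; it splits in-order into left and right subtrees.
Root 32: left subtree has 0 nodes { }, right has 11 {5, 15, 4, 27, 28, 20, 12, 1, 34, 24, 36}.
  Root 20: left subtree has 5 nodes {5, 15, 4, 27, 28}, right has 5 {12, 1, 34, 24, 36}.
    Root 27: left subtree has 3 nodes {5, 15, 4}, right has 1 {28}.
      Root 4: left subtree has 2 nodes {5, 15}, right has 0 { }.
        Root 15: left subtree has 1 node {5}, right has 0 { }.
    Root 36: left subtree has 4 nodes {12, 1, 34, 24}, right has 0 { }.
      Root 34: left subtree has 2 nodes {12, 1}, right has 1 {24}.
        Root 12: left subtree has 0 nodes { }, right has 1 {1}.

32 20 27 4 15 5 28 36 34 12 1 24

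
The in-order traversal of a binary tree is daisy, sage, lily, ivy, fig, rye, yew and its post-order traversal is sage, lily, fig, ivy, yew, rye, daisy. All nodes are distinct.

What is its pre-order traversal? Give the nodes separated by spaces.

daisy rye ivy lily sage fig yew

The last element of post-order is the root; it splits in-order into left and right subtrees.
Root daisy: left subtree has 0 nodes { }, right has 6 {sage, lily, ivy, fig, rye, yew}.
  Root rye: left subtree has 4 nodes {sage, lily, ivy, fig}, right has 1 {yew}.
    Root ivy: left subtree has 2 nodes {sage, lily}, right has 1 {fig}.
      Root lily: left subtree has 1 node {sage}, right has 0 { }.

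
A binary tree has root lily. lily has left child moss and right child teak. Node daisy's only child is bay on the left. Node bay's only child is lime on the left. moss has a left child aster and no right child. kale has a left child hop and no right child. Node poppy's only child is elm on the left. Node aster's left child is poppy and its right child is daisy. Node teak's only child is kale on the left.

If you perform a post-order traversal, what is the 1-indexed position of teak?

Post-order visits the left subtree, then the right subtree, then the node.
At lily: go left to moss.
  At moss: go left to aster.
    At aster: go left to poppy.
      At poppy: go left to elm.
        elm is a leaf — visit elm.
      At poppy: no right child.
      Visit poppy.
    At aster: go right to daisy.
      At daisy: go left to bay.
        At bay: go left to lime.
          lime is a leaf — visit lime.
        At bay: no right child.
        Visit bay.
      At daisy: no right child.
      Visit daisy.
    Visit aster.
  At moss: no right child.
  Visit moss.
At lily: go right to teak.
  At teak: go left to kale.
    At kale: go left to hop.
      hop is a leaf — visit hop.
    At kale: no right child.
    Visit kale.
  At teak: no right child.
  Visit teak.
Visit lily.
Full post-order sequence: elm, poppy, lime, bay, daisy, aster, moss, hop, kale, teak, lily.

10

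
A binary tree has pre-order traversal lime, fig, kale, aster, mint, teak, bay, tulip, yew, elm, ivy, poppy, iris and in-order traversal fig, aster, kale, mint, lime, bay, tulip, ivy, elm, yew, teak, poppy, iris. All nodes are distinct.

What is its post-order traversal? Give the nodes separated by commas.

aster, mint, kale, fig, ivy, elm, yew, tulip, bay, iris, poppy, teak, lime

The first element of pre-order is the root; it splits in-order into left and right subtrees.
Root lime: left subtree has 4 nodes {fig, aster, kale, mint}, right has 8 {bay, tulip, ivy, elm, yew, teak, poppy, iris}.
  Root fig: left subtree has 0 nodes { }, right has 3 {aster, kale, mint}.
    Root kale: left subtree has 1 node {aster}, right has 1 {mint}.
  Root teak: left subtree has 5 nodes {bay, tulip, ivy, elm, yew}, right has 2 {poppy, iris}.
    Root bay: left subtree has 0 nodes { }, right has 4 {tulip, ivy, elm, yew}.
      Root tulip: left subtree has 0 nodes { }, right has 3 {ivy, elm, yew}.
        Root yew: left subtree has 2 nodes {ivy, elm}, right has 0 { }.
          Root elm: left subtree has 1 node {ivy}, right has 0 { }.
    Root poppy: left subtree has 0 nodes { }, right has 1 {iris}.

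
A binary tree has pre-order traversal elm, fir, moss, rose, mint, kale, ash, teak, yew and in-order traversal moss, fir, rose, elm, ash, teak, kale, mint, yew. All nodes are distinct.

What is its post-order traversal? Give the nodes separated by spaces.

moss rose fir teak ash kale yew mint elm

The first element of pre-order is the root; it splits in-order into left and right subtrees.
Root elm: left subtree has 3 nodes {moss, fir, rose}, right has 5 {ash, teak, kale, mint, yew}.
  Root fir: left subtree has 1 node {moss}, right has 1 {rose}.
  Root mint: left subtree has 3 nodes {ash, teak, kale}, right has 1 {yew}.
    Root kale: left subtree has 2 nodes {ash, teak}, right has 0 { }.
      Root ash: left subtree has 0 nodes { }, right has 1 {teak}.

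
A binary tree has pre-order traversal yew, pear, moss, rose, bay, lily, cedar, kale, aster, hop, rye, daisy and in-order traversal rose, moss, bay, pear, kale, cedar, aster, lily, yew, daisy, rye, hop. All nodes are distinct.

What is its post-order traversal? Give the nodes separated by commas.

The first element of pre-order is the root; it splits in-order into left and right subtrees.
Root yew: left subtree has 8 nodes {rose, moss, bay, pear, kale, cedar, aster, lily}, right has 3 {daisy, rye, hop}.
  Root pear: left subtree has 3 nodes {rose, moss, bay}, right has 4 {kale, cedar, aster, lily}.
    Root moss: left subtree has 1 node {rose}, right has 1 {bay}.
    Root lily: left subtree has 3 nodes {kale, cedar, aster}, right has 0 { }.
      Root cedar: left subtree has 1 node {kale}, right has 1 {aster}.
  Root hop: left subtree has 2 nodes {daisy, rye}, right has 0 { }.
    Root rye: left subtree has 1 node {daisy}, right has 0 { }.

rose, bay, moss, kale, aster, cedar, lily, pear, daisy, rye, hop, yew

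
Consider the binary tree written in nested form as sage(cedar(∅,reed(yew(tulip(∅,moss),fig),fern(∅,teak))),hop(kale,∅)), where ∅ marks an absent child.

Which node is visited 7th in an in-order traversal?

fern

In-order visits the left subtree, then the node, then the right subtree.
At sage: go left to cedar.
  At cedar: no left child.
  Visit cedar.
  At cedar: go right to reed.
    At reed: go left to yew.
      At yew: go left to tulip.
        At tulip: no left child.
        Visit tulip.
        At tulip: go right to moss.
          moss is a leaf — visit moss.
      Visit yew.
      At yew: go right to fig.
        fig is a leaf — visit fig.
    Visit reed.
    At reed: go right to fern.
      At fern: no left child.
      Visit fern.
      At fern: go right to teak.
        teak is a leaf — visit teak.
Visit sage.
At sage: go right to hop.
  At hop: go left to kale.
    kale is a leaf — visit kale.
  Visit hop.
  At hop: no right child.
Full in-order sequence: cedar, tulip, moss, yew, fig, reed, fern, teak, sage, kale, hop.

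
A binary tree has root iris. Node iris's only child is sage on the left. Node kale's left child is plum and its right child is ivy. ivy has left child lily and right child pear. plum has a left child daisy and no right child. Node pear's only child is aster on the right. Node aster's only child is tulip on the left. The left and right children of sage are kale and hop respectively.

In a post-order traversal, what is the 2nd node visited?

Post-order visits the left subtree, then the right subtree, then the node.
At iris: go left to sage.
  At sage: go left to kale.
    At kale: go left to plum.
      At plum: go left to daisy.
        daisy is a leaf — visit daisy.
      At plum: no right child.
      Visit plum.
    At kale: go right to ivy.
      At ivy: go left to lily.
        lily is a leaf — visit lily.
      At ivy: go right to pear.
        At pear: no left child.
        At pear: go right to aster.
          At aster: go left to tulip.
            tulip is a leaf — visit tulip.
          At aster: no right child.
          Visit aster.
        Visit pear.
      Visit ivy.
    Visit kale.
  At sage: go right to hop.
    hop is a leaf — visit hop.
  Visit sage.
At iris: no right child.
Visit iris.
Full post-order sequence: daisy, plum, lily, tulip, aster, pear, ivy, kale, hop, sage, iris.

plum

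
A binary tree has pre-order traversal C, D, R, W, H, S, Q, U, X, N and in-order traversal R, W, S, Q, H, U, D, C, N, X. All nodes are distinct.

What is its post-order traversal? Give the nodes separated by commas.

The first element of pre-order is the root; it splits in-order into left and right subtrees.
Root C: left subtree has 7 nodes {R, W, S, Q, H, U, D}, right has 2 {N, X}.
  Root D: left subtree has 6 nodes {R, W, S, Q, H, U}, right has 0 { }.
    Root R: left subtree has 0 nodes { }, right has 5 {W, S, Q, H, U}.
      Root W: left subtree has 0 nodes { }, right has 4 {S, Q, H, U}.
        Root H: left subtree has 2 nodes {S, Q}, right has 1 {U}.
          Root S: left subtree has 0 nodes { }, right has 1 {Q}.
  Root X: left subtree has 1 node {N}, right has 0 { }.

Q, S, U, H, W, R, D, N, X, C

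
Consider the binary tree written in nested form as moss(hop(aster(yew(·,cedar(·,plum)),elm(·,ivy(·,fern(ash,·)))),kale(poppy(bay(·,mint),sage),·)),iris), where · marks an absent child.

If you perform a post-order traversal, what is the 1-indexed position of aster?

Post-order visits the left subtree, then the right subtree, then the node.
At moss: go left to hop.
  At hop: go left to aster.
    At aster: go left to yew.
      At yew: no left child.
      At yew: go right to cedar.
        At cedar: no left child.
        At cedar: go right to plum.
          plum is a leaf — visit plum.
        Visit cedar.
      Visit yew.
    At aster: go right to elm.
      At elm: no left child.
      At elm: go right to ivy.
        At ivy: no left child.
        At ivy: go right to fern.
          At fern: go left to ash.
            ash is a leaf — visit ash.
          At fern: no right child.
          Visit fern.
        Visit ivy.
      Visit elm.
    Visit aster.
  At hop: go right to kale.
    At kale: go left to poppy.
      At poppy: go left to bay.
        At bay: no left child.
        At bay: go right to mint.
          mint is a leaf — visit mint.
        Visit bay.
      At poppy: go right to sage.
        sage is a leaf — visit sage.
      Visit poppy.
    At kale: no right child.
    Visit kale.
  Visit hop.
At moss: go right to iris.
  iris is a leaf — visit iris.
Visit moss.
Full post-order sequence: plum, cedar, yew, ash, fern, ivy, elm, aster, mint, bay, sage, poppy, kale, hop, iris, moss.

8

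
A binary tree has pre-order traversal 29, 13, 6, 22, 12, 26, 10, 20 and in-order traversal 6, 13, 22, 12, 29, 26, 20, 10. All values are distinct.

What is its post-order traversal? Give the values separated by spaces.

6 12 22 13 20 10 26 29

The first element of pre-order is the root; it splits in-order into left and right subtrees.
Root 29: left subtree has 4 nodes {6, 13, 22, 12}, right has 3 {26, 20, 10}.
  Root 13: left subtree has 1 node {6}, right has 2 {22, 12}.
    Root 22: left subtree has 0 nodes { }, right has 1 {12}.
  Root 26: left subtree has 0 nodes { }, right has 2 {20, 10}.
    Root 10: left subtree has 1 node {20}, right has 0 { }.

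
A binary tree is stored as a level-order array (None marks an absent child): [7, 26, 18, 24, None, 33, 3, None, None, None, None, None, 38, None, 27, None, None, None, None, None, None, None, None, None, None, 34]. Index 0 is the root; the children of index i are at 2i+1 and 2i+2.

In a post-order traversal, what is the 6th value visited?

Post-order visits the left subtree, then the right subtree, then the node.
At 7: go left to 26.
  At 26: go left to 24.
    24 is a leaf — visit 24.
  At 26: no right child.
  Visit 26.
At 7: go right to 18.
  At 18: go left to 33.
    At 33: no left child.
    At 33: go right to 38.
      At 38: go left to 34.
        34 is a leaf — visit 34.
      At 38: no right child.
      Visit 38.
    Visit 33.
  At 18: go right to 3.
    At 3: no left child.
    At 3: go right to 27.
      27 is a leaf — visit 27.
    Visit 3.
  Visit 18.
Visit 7.
Full post-order sequence: 24, 26, 34, 38, 33, 27, 3, 18, 7.

27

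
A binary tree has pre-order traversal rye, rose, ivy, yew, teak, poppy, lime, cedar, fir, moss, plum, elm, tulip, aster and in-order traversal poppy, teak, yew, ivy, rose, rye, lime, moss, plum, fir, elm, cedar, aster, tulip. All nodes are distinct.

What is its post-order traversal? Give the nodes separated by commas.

poppy, teak, yew, ivy, rose, plum, moss, elm, fir, aster, tulip, cedar, lime, rye

The first element of pre-order is the root; it splits in-order into left and right subtrees.
Root rye: left subtree has 5 nodes {poppy, teak, yew, ivy, rose}, right has 8 {lime, moss, plum, fir, elm, cedar, aster, tulip}.
  Root rose: left subtree has 4 nodes {poppy, teak, yew, ivy}, right has 0 { }.
    Root ivy: left subtree has 3 nodes {poppy, teak, yew}, right has 0 { }.
      Root yew: left subtree has 2 nodes {poppy, teak}, right has 0 { }.
        Root teak: left subtree has 1 node {poppy}, right has 0 { }.
  Root lime: left subtree has 0 nodes { }, right has 7 {moss, plum, fir, elm, cedar, aster, tulip}.
    Root cedar: left subtree has 4 nodes {moss, plum, fir, elm}, right has 2 {aster, tulip}.
      Root fir: left subtree has 2 nodes {moss, plum}, right has 1 {elm}.
        Root moss: left subtree has 0 nodes { }, right has 1 {plum}.
      Root tulip: left subtree has 1 node {aster}, right has 0 { }.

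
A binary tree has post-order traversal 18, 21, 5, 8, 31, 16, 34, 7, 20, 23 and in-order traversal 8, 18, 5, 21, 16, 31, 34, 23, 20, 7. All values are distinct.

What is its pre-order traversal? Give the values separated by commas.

23, 34, 16, 8, 5, 18, 21, 31, 20, 7

The last element of post-order is the root; it splits in-order into left and right subtrees.
Root 23: left subtree has 7 nodes {8, 18, 5, 21, 16, 31, 34}, right has 2 {20, 7}.
  Root 34: left subtree has 6 nodes {8, 18, 5, 21, 16, 31}, right has 0 { }.
    Root 16: left subtree has 4 nodes {8, 18, 5, 21}, right has 1 {31}.
      Root 8: left subtree has 0 nodes { }, right has 3 {18, 5, 21}.
        Root 5: left subtree has 1 node {18}, right has 1 {21}.
  Root 20: left subtree has 0 nodes { }, right has 1 {7}.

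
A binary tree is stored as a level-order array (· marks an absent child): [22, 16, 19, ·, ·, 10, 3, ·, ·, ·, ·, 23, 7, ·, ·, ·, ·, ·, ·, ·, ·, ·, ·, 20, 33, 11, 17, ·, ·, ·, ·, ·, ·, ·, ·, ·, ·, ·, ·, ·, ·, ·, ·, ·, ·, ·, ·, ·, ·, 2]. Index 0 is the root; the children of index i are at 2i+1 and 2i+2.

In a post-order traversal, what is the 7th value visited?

Post-order visits the left subtree, then the right subtree, then the node.
At 22: go left to 16.
  16 is a leaf — visit 16.
At 22: go right to 19.
  At 19: go left to 10.
    At 10: go left to 23.
      At 23: go left to 20.
        20 is a leaf — visit 20.
      At 23: go right to 33.
        At 33: go left to 2.
          2 is a leaf — visit 2.
        At 33: no right child.
        Visit 33.
      Visit 23.
    At 10: go right to 7.
      At 7: go left to 11.
        11 is a leaf — visit 11.
      At 7: go right to 17.
        17 is a leaf — visit 17.
      Visit 7.
    Visit 10.
  At 19: go right to 3.
    3 is a leaf — visit 3.
  Visit 19.
Visit 22.
Full post-order sequence: 16, 20, 2, 33, 23, 11, 17, 7, 10, 3, 19, 22.

17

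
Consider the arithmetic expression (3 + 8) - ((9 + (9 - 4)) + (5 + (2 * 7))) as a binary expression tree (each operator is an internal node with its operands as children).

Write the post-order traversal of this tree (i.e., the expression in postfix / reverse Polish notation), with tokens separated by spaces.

Post-order on an expression tree gives postfix notation: for each operator, emit left operand, right operand, then the operator.

3 8 + 9 9 4 - + 5 2 7 * + + -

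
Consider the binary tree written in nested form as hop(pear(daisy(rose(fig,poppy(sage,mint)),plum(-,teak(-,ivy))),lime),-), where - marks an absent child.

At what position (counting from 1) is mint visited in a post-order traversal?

Post-order visits the left subtree, then the right subtree, then the node.
At hop: go left to pear.
  At pear: go left to daisy.
    At daisy: go left to rose.
      At rose: go left to fig.
        fig is a leaf — visit fig.
      At rose: go right to poppy.
        At poppy: go left to sage.
          sage is a leaf — visit sage.
        At poppy: go right to mint.
          mint is a leaf — visit mint.
        Visit poppy.
      Visit rose.
    At daisy: go right to plum.
      At plum: no left child.
      At plum: go right to teak.
        At teak: no left child.
        At teak: go right to ivy.
          ivy is a leaf — visit ivy.
        Visit teak.
      Visit plum.
    Visit daisy.
  At pear: go right to lime.
    lime is a leaf — visit lime.
  Visit pear.
At hop: no right child.
Visit hop.
Full post-order sequence: fig, sage, mint, poppy, rose, ivy, teak, plum, daisy, lime, pear, hop.

3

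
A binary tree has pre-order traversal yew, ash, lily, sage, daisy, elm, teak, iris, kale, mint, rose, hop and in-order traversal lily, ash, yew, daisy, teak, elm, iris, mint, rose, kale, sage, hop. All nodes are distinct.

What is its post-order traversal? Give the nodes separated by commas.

lily, ash, teak, rose, mint, kale, iris, elm, daisy, hop, sage, yew

The first element of pre-order is the root; it splits in-order into left and right subtrees.
Root yew: left subtree has 2 nodes {lily, ash}, right has 9 {daisy, teak, elm, iris, mint, rose, kale, sage, hop}.
  Root ash: left subtree has 1 node {lily}, right has 0 { }.
  Root sage: left subtree has 7 nodes {daisy, teak, elm, iris, mint, rose, kale}, right has 1 {hop}.
    Root daisy: left subtree has 0 nodes { }, right has 6 {teak, elm, iris, mint, rose, kale}.
      Root elm: left subtree has 1 node {teak}, right has 4 {iris, mint, rose, kale}.
        Root iris: left subtree has 0 nodes { }, right has 3 {mint, rose, kale}.
          Root kale: left subtree has 2 nodes {mint, rose}, right has 0 { }.
            Root mint: left subtree has 0 nodes { }, right has 1 {rose}.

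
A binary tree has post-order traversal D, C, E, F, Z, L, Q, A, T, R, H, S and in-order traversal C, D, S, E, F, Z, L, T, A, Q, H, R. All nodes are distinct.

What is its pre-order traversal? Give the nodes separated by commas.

S, C, D, H, T, L, Z, F, E, A, Q, R

The last element of post-order is the root; it splits in-order into left and right subtrees.
Root S: left subtree has 2 nodes {C, D}, right has 9 {E, F, Z, L, T, A, Q, H, R}.
  Root C: left subtree has 0 nodes { }, right has 1 {D}.
  Root H: left subtree has 7 nodes {E, F, Z, L, T, A, Q}, right has 1 {R}.
    Root T: left subtree has 4 nodes {E, F, Z, L}, right has 2 {A, Q}.
      Root L: left subtree has 3 nodes {E, F, Z}, right has 0 { }.
        Root Z: left subtree has 2 nodes {E, F}, right has 0 { }.
          Root F: left subtree has 1 node {E}, right has 0 { }.
      Root A: left subtree has 0 nodes { }, right has 1 {Q}.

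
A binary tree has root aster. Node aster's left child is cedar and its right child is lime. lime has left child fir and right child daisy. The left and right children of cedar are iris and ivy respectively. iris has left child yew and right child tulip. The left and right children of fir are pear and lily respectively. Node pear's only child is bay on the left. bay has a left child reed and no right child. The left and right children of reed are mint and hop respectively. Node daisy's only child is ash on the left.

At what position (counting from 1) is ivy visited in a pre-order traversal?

6

Pre-order visits the node, then its left subtree, then its right subtree.
Visit aster.
At aster: go left to cedar.
  Visit cedar.
  At cedar: go left to iris.
    Visit iris.
    At iris: go left to yew.
      yew is a leaf — visit yew.
    At iris: go right to tulip.
      tulip is a leaf — visit tulip.
  At cedar: go right to ivy.
    ivy is a leaf — visit ivy.
At aster: go right to lime.
  Visit lime.
  At lime: go left to fir.
    Visit fir.
    At fir: go left to pear.
      Visit pear.
      At pear: go left to bay.
        Visit bay.
        At bay: go left to reed.
          Visit reed.
          At reed: go left to mint.
            mint is a leaf — visit mint.
          At reed: go right to hop.
            hop is a leaf — visit hop.
        At bay: no right child.
      At pear: no right child.
    At fir: go right to lily.
      lily is a leaf — visit lily.
  At lime: go right to daisy.
    Visit daisy.
    At daisy: go left to ash.
      ash is a leaf — visit ash.
    At daisy: no right child.
Full pre-order sequence: aster, cedar, iris, yew, tulip, ivy, lime, fir, pear, bay, reed, mint, hop, lily, daisy, ash.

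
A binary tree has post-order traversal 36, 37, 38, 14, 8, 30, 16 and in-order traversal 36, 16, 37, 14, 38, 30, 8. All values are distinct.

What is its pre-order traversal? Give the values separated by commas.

16, 36, 30, 14, 37, 38, 8

The last element of post-order is the root; it splits in-order into left and right subtrees.
Root 16: left subtree has 1 node {36}, right has 5 {37, 14, 38, 30, 8}.
  Root 30: left subtree has 3 nodes {37, 14, 38}, right has 1 {8}.
    Root 14: left subtree has 1 node {37}, right has 1 {38}.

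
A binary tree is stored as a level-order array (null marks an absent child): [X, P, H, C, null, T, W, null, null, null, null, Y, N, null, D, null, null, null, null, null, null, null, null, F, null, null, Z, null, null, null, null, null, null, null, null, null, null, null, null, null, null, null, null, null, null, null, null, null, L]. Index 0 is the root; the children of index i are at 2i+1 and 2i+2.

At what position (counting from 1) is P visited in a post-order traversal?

2

Post-order visits the left subtree, then the right subtree, then the node.
At X: go left to P.
  At P: go left to C.
    C is a leaf — visit C.
  At P: no right child.
  Visit P.
At X: go right to H.
  At H: go left to T.
    At T: go left to Y.
      At Y: go left to F.
        At F: no left child.
        At F: go right to L.
          L is a leaf — visit L.
        Visit F.
      At Y: no right child.
      Visit Y.
    At T: go right to N.
      At N: no left child.
      At N: go right to Z.
        Z is a leaf — visit Z.
      Visit N.
    Visit T.
  At H: go right to W.
    At W: no left child.
    At W: go right to D.
      D is a leaf — visit D.
    Visit W.
  Visit H.
Visit X.
Full post-order sequence: C, P, L, F, Y, Z, N, T, D, W, H, X.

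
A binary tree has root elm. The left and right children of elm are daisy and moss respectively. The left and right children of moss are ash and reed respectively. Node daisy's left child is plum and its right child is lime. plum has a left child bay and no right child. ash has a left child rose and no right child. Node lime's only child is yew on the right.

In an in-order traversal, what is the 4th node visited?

lime

In-order visits the left subtree, then the node, then the right subtree.
At elm: go left to daisy.
  At daisy: go left to plum.
    At plum: go left to bay.
      bay is a leaf — visit bay.
    Visit plum.
    At plum: no right child.
  Visit daisy.
  At daisy: go right to lime.
    At lime: no left child.
    Visit lime.
    At lime: go right to yew.
      yew is a leaf — visit yew.
Visit elm.
At elm: go right to moss.
  At moss: go left to ash.
    At ash: go left to rose.
      rose is a leaf — visit rose.
    Visit ash.
    At ash: no right child.
  Visit moss.
  At moss: go right to reed.
    reed is a leaf — visit reed.
Full in-order sequence: bay, plum, daisy, lime, yew, elm, rose, ash, moss, reed.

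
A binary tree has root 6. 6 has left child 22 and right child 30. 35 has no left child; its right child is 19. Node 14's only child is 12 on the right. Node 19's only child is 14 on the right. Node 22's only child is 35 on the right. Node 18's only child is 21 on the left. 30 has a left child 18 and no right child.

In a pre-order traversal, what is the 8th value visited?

18

Pre-order visits the node, then its left subtree, then its right subtree.
Visit 6.
At 6: go left to 22.
  Visit 22.
  At 22: no left child.
  At 22: go right to 35.
    Visit 35.
    At 35: no left child.
    At 35: go right to 19.
      Visit 19.
      At 19: no left child.
      At 19: go right to 14.
        Visit 14.
        At 14: no left child.
        At 14: go right to 12.
          12 is a leaf — visit 12.
At 6: go right to 30.
  Visit 30.
  At 30: go left to 18.
    Visit 18.
    At 18: go left to 21.
      21 is a leaf — visit 21.
    At 18: no right child.
  At 30: no right child.
Full pre-order sequence: 6, 22, 35, 19, 14, 12, 30, 18, 21.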